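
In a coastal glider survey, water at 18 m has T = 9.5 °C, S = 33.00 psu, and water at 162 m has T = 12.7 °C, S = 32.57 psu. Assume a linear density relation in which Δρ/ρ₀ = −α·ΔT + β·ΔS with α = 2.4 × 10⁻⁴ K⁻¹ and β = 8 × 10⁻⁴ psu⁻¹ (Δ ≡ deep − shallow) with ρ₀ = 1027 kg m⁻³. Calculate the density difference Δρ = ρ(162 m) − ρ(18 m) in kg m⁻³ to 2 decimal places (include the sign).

-1.14 kg m⁻³

ΔT = +3.2 K, ΔS = -0.43 psu (deep − shallow).
Δρ/ρ₀ = −(2.4 × 10⁻⁴)(+3.2) + (8 × 10⁻⁴)(-0.43) = -1.112 × 10⁻³.
Δρ = 1027 × (-1.112 × 10⁻³) = -1.14 kg m⁻³.
Negative Δρ: lighter below, statically unstable.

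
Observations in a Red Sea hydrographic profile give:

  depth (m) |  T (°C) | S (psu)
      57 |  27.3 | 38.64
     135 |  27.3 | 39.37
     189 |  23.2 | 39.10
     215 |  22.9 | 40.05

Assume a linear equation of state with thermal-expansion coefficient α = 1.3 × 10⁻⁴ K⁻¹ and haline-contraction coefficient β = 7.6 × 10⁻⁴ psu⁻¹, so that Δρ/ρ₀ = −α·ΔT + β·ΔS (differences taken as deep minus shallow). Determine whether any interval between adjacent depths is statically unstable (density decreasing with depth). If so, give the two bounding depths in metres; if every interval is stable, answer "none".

none

Evaluate Δρ/ρ₀ = −αΔT + βΔS across each adjacent pair:
  57–135 m: −αΔT+βΔS = −(1.3 × 10⁻⁴)(+0.0)+(7.6 × 10⁻⁴)(+0.73) = 5.5 × 10⁻⁴ → stable
  135–189 m: −αΔT+βΔS = −(1.3 × 10⁻⁴)(-4.1)+(7.6 × 10⁻⁴)(-0.27) = 3.3 × 10⁻⁴ → stable
  189–215 m: −αΔT+βΔS = −(1.3 × 10⁻⁴)(-0.3)+(7.6 × 10⁻⁴)(+0.95) = 7.6 × 10⁻⁴ → stable
Every interval has Δρ > 0: the column is stably stratified throughout.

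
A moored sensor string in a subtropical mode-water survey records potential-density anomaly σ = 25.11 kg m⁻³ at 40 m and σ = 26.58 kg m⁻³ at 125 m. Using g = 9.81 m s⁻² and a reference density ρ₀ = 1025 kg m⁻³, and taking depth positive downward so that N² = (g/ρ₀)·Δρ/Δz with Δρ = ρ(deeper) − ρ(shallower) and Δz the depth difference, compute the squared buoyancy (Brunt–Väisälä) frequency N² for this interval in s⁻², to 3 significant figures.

1.66 × 10⁻⁴ s⁻²

Δρ = 1026.58 − 1025.11 = 1.47 kg m⁻³ over Δz = 125 − 40 = 85 m.
N² = (9.81/1025) × (1.47/85) = 1.6552 × 10⁻⁴ s⁻² ≈ 1.66 × 10⁻⁴ s⁻².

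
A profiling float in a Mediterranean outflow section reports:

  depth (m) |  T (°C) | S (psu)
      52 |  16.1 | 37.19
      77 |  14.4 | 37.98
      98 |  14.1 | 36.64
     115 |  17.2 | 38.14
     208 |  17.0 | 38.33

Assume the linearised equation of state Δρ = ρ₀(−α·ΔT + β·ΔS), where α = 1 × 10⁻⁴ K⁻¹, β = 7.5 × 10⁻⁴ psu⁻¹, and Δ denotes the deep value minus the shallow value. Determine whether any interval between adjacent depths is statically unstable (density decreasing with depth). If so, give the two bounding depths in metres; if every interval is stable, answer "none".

Evaluate Δρ/ρ₀ = −αΔT + βΔS across each adjacent pair:
  52–77 m: −αΔT+βΔS = −(1 × 10⁻⁴)(-1.7)+(7.5 × 10⁻⁴)(+0.79) = 7.6 × 10⁻⁴ → stable
  77–98 m: −αΔT+βΔS = −(1 × 10⁻⁴)(-0.3)+(7.5 × 10⁻⁴)(-1.34) = -9.8 × 10⁻⁴ → UNSTABLE
  98–115 m: −αΔT+βΔS = −(1 × 10⁻⁴)(+3.1)+(7.5 × 10⁻⁴)(+1.50) = 8.2 × 10⁻⁴ → stable
  115–208 m: −αΔT+βΔS = −(1 × 10⁻⁴)(-0.2)+(7.5 × 10⁻⁴)(+0.19) = 1.6 × 10⁻⁴ → stable
The 77–98 m interval has Δρ < 0: lighter water underlies denser water.

77–98 m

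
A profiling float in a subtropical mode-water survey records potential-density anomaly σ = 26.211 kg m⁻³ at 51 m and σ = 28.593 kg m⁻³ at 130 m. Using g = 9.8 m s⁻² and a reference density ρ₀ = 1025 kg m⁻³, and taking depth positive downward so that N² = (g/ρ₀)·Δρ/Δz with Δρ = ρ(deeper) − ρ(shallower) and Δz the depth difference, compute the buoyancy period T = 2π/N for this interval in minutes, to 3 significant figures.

6.17 min

Δρ = 1028.593 − 1026.211 = 2.382 kg m⁻³ over Δz = 130 − 51 = 79 m.
N² = (9.8/1025) × (2.382/79) = 2.8828 × 10⁻⁴ s⁻².
N = √(2.8828 × 10⁻⁴) = 0.016979 rad s⁻¹, so T = 2π/N = 370.06 s = 6.1677 min ≈ 6.17 min.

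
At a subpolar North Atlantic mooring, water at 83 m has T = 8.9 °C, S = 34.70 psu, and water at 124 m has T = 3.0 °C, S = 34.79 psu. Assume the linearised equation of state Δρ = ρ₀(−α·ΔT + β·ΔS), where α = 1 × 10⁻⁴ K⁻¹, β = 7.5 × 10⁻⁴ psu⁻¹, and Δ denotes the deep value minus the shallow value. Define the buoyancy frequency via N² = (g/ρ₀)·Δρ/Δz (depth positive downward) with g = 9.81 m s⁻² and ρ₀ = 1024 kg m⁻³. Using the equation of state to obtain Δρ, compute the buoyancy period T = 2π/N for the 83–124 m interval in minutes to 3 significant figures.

8.35 min

ΔT = -5.9 K, ΔS = +0.09 psu (deep − shallow).
Δρ/ρ₀ = −αΔT + βΔS = 5.90 × 10⁻⁴ + 6.75 × 10⁻⁵ = 6.575 × 10⁻⁴, so Δρ ≈ 0.6733 kg m⁻³.
N² = (g/ρ₀)·Δρ/Δz = g·(Δρ/ρ₀)/Δz = 9.81 × 6.575 × 10⁻⁴ / 41 = 1.5732 × 10⁻⁴ s⁻².
N = √(1.5732 × 10⁻⁴) = 0.012543 rad s⁻¹ → T = 2π/N = 500.93 s = 8.3488 min ≈ 8.35 min.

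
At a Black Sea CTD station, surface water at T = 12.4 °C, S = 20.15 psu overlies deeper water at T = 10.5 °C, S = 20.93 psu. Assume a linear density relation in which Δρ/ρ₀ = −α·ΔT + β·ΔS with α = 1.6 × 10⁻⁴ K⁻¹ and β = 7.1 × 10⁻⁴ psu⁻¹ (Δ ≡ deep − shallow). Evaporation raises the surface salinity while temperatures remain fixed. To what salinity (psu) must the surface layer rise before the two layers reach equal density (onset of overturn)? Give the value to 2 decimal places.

Neutral buoyancy requires −α(T_deep − T_surf) + β(S_deep − S_surf′) = 0.
S_surf′ = S_deep − (α/β)·ΔT = 20.93 − (1.6 × 10⁻⁴/7.1 × 10⁻⁴)·(-1.9) = 21.3582 psu.
Increase required: 21.3582 − 20.15 = 1.2082 psu.

21.36 psu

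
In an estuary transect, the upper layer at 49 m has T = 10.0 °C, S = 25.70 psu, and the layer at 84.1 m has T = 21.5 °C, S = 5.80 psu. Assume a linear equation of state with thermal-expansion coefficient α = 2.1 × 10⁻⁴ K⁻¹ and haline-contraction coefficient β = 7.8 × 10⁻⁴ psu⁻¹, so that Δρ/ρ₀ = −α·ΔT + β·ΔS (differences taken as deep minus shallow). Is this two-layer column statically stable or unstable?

unstable

ΔT = 21.5 − 10.0 = +11.5 K and ΔS = 5.80 − 25.70 = -19.90 psu (deep − shallow).
−αΔT = -2.415 × 10⁻³; βΔS = -0.015522; sum Δρ/ρ₀ = -0.017937.
Δρ/ρ₀ < 0, so Δρ < 0: deeper water is lighter → statically unstable; the column would overturn.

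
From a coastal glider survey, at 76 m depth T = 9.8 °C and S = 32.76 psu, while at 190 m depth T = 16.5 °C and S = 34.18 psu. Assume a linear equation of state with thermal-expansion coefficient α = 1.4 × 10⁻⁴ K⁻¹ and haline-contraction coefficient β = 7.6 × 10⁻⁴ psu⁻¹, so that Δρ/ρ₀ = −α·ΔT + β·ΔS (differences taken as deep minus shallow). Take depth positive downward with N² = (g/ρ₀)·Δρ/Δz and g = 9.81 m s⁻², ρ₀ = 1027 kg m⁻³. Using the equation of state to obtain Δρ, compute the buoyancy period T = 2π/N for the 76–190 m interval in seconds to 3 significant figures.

ΔT = +6.7 K, ΔS = +1.42 psu (deep − shallow).
Δρ/ρ₀ = −αΔT + βΔS = -9.38 × 10⁻⁴ + 1.0792 × 10⁻³ = 1.412 × 10⁻⁴, so Δρ ≈ 0.1450 kg m⁻³.
N² = (g/ρ₀)·Δρ/Δz = g·(Δρ/ρ₀)/Δz = 9.81 × 1.412 × 10⁻⁴ / 114 = 1.2151 × 10⁻⁵ s⁻².
N = √(1.2151 × 10⁻⁵) = 3.4858 × 10⁻³ rad s⁻¹ → T = 2π/N = 1.8025 × 10³ s ≈ 1.80 × 10³ s.

1.80 × 10³ s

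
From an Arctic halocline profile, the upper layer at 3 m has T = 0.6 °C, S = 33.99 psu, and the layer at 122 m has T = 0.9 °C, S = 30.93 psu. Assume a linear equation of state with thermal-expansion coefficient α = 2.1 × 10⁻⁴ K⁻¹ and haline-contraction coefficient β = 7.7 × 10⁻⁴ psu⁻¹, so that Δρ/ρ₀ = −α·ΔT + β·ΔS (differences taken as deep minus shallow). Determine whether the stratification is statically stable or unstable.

ΔT = 0.9 − 0.6 = +0.3 K and ΔS = 30.93 − 33.99 = -3.06 psu (deep − shallow).
−αΔT = -6.30 × 10⁻⁵; βΔS = -2.3562 × 10⁻³; sum Δρ/ρ₀ = -2.4192 × 10⁻³.
Δρ/ρ₀ < 0, so Δρ < 0: deeper water is lighter → statically unstable; the column would overturn.

unstable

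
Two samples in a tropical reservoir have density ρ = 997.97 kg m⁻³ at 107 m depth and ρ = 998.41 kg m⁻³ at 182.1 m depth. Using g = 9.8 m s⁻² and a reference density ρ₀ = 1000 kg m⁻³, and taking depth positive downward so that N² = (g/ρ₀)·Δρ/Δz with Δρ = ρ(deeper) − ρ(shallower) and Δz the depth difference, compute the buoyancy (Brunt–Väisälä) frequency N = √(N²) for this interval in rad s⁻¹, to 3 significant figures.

7.58 × 10⁻³ rad s⁻¹

Δρ = 998.41 − 997.97 = 0.44 kg m⁻³ over Δz = 182.1 − 107 = 75.1 m.
N² = (9.8/1000) × (0.44/75.1) = 5.7417 × 10⁻⁵ s⁻².
N = √(5.7417 × 10⁻⁵) = 7.5774 × 10⁻³ rad s⁻¹ ≈ 7.58 × 10⁻³ rad s⁻¹.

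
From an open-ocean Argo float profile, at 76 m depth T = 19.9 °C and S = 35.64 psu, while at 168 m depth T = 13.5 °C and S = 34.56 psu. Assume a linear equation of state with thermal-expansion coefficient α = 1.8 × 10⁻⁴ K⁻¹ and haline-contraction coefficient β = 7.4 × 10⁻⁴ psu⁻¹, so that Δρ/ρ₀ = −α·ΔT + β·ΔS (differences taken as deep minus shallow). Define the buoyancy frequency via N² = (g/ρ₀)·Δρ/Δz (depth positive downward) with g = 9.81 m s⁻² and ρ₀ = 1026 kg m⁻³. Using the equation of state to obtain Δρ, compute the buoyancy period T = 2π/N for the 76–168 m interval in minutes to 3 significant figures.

17.1 min

ΔT = -6.4 K, ΔS = -1.08 psu (deep − shallow).
Δρ/ρ₀ = −αΔT + βΔS = 1.152 × 10⁻³ − 7.992 × 10⁻⁴ = 3.528 × 10⁻⁴, so Δρ ≈ 0.3620 kg m⁻³.
N² = (g/ρ₀)·Δρ/Δz = g·(Δρ/ρ₀)/Δz = 9.81 × 3.528 × 10⁻⁴ / 92 = 3.7619 × 10⁻⁵ s⁻².
N = √(3.7619 × 10⁻⁵) = 6.1334 × 10⁻³ rad s⁻¹ → T = 2π/N = 1.0244 × 10³ s = 17.073 min ≈ 17.1 min.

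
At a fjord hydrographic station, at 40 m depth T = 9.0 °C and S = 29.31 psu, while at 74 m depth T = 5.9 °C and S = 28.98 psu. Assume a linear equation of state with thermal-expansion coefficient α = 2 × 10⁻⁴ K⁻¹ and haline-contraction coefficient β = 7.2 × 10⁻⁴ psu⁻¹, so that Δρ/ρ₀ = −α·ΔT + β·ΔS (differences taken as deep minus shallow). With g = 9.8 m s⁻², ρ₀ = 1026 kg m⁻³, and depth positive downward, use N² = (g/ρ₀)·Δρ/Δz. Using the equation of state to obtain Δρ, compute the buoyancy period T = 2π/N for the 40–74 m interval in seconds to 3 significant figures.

598 s

ΔT = -3.1 K, ΔS = -0.33 psu (deep − shallow).
Δρ/ρ₀ = −αΔT + βΔS = 6.20 × 10⁻⁴ − 2.376 × 10⁻⁴ = 3.824 × 10⁻⁴, so Δρ ≈ 0.3923 kg m⁻³.
N² = (g/ρ₀)·Δρ/Δz = g·(Δρ/ρ₀)/Δz = 9.8 × 3.824 × 10⁻⁴ / 34 = 1.1022 × 10⁻⁴ s⁻².
N = √(1.1022 × 10⁻⁴) = 0.010499 rad s⁻¹ → T = 2π/N = 598.46 s ≈ 598 s.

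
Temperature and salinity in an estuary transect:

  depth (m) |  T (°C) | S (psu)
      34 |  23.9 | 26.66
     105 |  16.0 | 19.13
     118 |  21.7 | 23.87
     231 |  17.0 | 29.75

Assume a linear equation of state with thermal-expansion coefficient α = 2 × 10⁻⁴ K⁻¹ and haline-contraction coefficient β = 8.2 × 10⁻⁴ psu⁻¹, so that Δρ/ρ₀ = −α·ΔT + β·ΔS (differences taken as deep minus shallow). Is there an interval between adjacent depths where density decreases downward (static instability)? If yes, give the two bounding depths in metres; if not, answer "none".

Evaluate Δρ/ρ₀ = −αΔT + βΔS across each adjacent pair:
  34–105 m: −αΔT+βΔS = −(2 × 10⁻⁴)(-7.9)+(8.2 × 10⁻⁴)(-7.53) = -4.6 × 10⁻³ → UNSTABLE
  105–118 m: −αΔT+βΔS = −(2 × 10⁻⁴)(+5.7)+(8.2 × 10⁻⁴)(+4.74) = 2.7 × 10⁻³ → stable
  118–231 m: −αΔT+βΔS = −(2 × 10⁻⁴)(-4.7)+(8.2 × 10⁻⁴)(+5.88) = 5.8 × 10⁻³ → stable
The 34–105 m interval has Δρ < 0: lighter water underlies denser water.

34–105 m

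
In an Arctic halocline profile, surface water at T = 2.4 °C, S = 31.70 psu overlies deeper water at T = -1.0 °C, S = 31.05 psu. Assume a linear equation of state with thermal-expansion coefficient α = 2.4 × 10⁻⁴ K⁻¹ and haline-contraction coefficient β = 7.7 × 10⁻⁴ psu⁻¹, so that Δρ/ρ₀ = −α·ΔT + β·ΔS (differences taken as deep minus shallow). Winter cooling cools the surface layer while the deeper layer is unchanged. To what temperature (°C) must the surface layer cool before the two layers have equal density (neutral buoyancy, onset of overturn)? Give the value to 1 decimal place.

Neutral buoyancy requires Δρ = 0, i.e. −α(T_deep − T_surf′) + β(S_deep − S_surf) = 0.
T_surf′ = T_deep − (β/α)·ΔS = -1.0 − (7.7 × 10⁻⁴/2.4 × 10⁻⁴)·(-0.65) = 1.085 °C.
Cooling required: 2.4 − (1.085) = 1.315 °C.

1.1 °C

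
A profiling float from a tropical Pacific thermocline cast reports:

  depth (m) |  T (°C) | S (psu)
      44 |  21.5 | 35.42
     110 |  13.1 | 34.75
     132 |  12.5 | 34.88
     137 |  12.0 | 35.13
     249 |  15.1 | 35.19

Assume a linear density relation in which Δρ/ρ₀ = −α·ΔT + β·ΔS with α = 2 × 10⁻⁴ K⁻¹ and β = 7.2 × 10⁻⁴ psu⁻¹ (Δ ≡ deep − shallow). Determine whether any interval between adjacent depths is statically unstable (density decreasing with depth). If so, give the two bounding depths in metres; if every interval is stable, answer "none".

Evaluate Δρ/ρ₀ = −αΔT + βΔS across each adjacent pair:
  44–110 m: −αΔT+βΔS = −(2 × 10⁻⁴)(-8.4)+(7.2 × 10⁻⁴)(-0.67) = 1.2 × 10⁻³ → stable
  110–132 m: −αΔT+βΔS = −(2 × 10⁻⁴)(-0.6)+(7.2 × 10⁻⁴)(+0.13) = 2.1 × 10⁻⁴ → stable
  132–137 m: −αΔT+βΔS = −(2 × 10⁻⁴)(-0.5)+(7.2 × 10⁻⁴)(+0.25) = 2.8 × 10⁻⁴ → stable
  137–249 m: −αΔT+βΔS = −(2 × 10⁻⁴)(+3.1)+(7.2 × 10⁻⁴)(+0.06) = -5.8 × 10⁻⁴ → UNSTABLE
The 137–249 m interval has Δρ < 0: lighter water underlies denser water.

137–249 m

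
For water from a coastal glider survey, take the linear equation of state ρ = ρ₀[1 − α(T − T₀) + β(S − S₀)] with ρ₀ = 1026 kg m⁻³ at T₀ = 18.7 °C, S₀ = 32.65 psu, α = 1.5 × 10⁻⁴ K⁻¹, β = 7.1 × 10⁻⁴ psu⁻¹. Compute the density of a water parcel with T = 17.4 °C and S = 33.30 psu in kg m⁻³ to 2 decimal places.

1026.67 kg m⁻³

T − T₀ = -1.3 K, S − S₀ = +0.65 psu.
Bracket = 1 − α·(-1.3) + β·(+0.65) = 1 + (6.565 × 10⁻⁴) = 1.0006565.
ρ = 1026 × 1.0006565 = 1026.67 kg m⁻³.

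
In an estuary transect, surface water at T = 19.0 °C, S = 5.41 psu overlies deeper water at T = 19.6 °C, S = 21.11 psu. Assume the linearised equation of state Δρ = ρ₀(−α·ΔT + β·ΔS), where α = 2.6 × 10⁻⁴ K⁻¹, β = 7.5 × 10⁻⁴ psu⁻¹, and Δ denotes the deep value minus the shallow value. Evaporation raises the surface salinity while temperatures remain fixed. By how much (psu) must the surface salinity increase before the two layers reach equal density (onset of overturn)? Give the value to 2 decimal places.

15.49 psu

Neutral buoyancy requires −α(T_deep − T_surf) + β(S_deep − S_surf′) = 0.
S_surf′ = S_deep − (α/β)·ΔT = 21.11 − (2.6 × 10⁻⁴/7.5 × 10⁻⁴)·(+0.6) = 20.9020 psu.
Increase required: 20.9020 − 5.41 = 15.4920 psu.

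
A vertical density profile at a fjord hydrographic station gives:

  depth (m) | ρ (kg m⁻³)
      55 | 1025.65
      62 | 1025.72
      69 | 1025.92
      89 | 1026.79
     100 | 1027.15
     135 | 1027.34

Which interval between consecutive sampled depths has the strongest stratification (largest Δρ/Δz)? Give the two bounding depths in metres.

69–89 m

Compute the density gradient over each adjacent pair:
  55–62 m: Δρ/Δz = 0.07/7 = 0.010 kg m⁻⁴
  62–69 m: Δρ/Δz = 0.20/7 = 0.029 kg m⁻⁴
  69–89 m: Δρ/Δz = 0.87/20 = 0.043 kg m⁻⁴
  89–100 m: Δρ/Δz = 0.36/11 = 0.033 kg m⁻⁴
  100–135 m: Δρ/Δz = 0.19/35 = 5.4 × 10⁻³ kg m⁻⁴
The largest gradient is in the 69–89 m interval — the pycnocline.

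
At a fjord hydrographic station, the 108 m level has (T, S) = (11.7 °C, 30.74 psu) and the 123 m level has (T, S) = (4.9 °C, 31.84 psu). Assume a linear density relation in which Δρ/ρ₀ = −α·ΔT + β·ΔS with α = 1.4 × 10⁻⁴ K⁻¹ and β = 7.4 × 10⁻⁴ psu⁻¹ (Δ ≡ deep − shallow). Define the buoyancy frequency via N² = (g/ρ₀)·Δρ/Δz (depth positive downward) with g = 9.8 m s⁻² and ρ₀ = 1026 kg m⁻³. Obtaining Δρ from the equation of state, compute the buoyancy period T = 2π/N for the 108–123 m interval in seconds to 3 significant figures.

185 s

ΔT = -6.8 K, ΔS = +1.10 psu (deep − shallow).
Δρ/ρ₀ = −αΔT + βΔS = 9.52 × 10⁻⁴ + 8.14 × 10⁻⁴ = 1.766 × 10⁻³, so Δρ ≈ 1.812 kg m⁻³.
N² = (g/ρ₀)·Δρ/Δz = g·(Δρ/ρ₀)/Δz = 9.8 × 1.766 × 10⁻³ / 15 = 1.1538 × 10⁻³ s⁻².
N = √(1.1538 × 10⁻³) = 0.033968 rad s⁻¹ → T = 2π/N = 184.97 s ≈ 185 s.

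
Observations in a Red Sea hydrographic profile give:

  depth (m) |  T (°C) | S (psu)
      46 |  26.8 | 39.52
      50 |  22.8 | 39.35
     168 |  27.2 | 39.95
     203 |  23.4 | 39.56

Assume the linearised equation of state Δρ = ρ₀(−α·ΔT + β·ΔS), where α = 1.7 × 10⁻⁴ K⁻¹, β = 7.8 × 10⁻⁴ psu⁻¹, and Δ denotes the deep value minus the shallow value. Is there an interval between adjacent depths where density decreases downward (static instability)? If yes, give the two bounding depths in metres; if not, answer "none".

Evaluate Δρ/ρ₀ = −αΔT + βΔS across each adjacent pair:
  46–50 m: −αΔT+βΔS = −(1.7 × 10⁻⁴)(-4.0)+(7.8 × 10⁻⁴)(-0.17) = 5.5 × 10⁻⁴ → stable
  50–168 m: −αΔT+βΔS = −(1.7 × 10⁻⁴)(+4.4)+(7.8 × 10⁻⁴)(+0.60) = -2.8 × 10⁻⁴ → UNSTABLE
  168–203 m: −αΔT+βΔS = −(1.7 × 10⁻⁴)(-3.8)+(7.8 × 10⁻⁴)(-0.39) = 3.4 × 10⁻⁴ → stable
The 50–168 m interval has Δρ < 0: lighter water underlies denser water.

50–168 m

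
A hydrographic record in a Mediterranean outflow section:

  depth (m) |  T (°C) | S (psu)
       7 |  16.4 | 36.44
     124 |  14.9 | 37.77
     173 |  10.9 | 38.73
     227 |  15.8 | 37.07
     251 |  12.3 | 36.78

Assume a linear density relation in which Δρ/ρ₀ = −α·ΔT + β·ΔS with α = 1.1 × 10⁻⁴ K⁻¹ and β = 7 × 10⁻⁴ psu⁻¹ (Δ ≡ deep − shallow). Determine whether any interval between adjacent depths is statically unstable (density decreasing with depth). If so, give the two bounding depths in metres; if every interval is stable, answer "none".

173–227 m

Evaluate Δρ/ρ₀ = −αΔT + βΔS across each adjacent pair:
  7–124 m: −αΔT+βΔS = −(1.1 × 10⁻⁴)(-1.5)+(7 × 10⁻⁴)(+1.33) = 1.1 × 10⁻³ → stable
  124–173 m: −αΔT+βΔS = −(1.1 × 10⁻⁴)(-4.0)+(7 × 10⁻⁴)(+0.96) = 1.1 × 10⁻³ → stable
  173–227 m: −αΔT+βΔS = −(1.1 × 10⁻⁴)(+4.9)+(7 × 10⁻⁴)(-1.66) = -1.7 × 10⁻³ → UNSTABLE
  227–251 m: −αΔT+βΔS = −(1.1 × 10⁻⁴)(-3.5)+(7 × 10⁻⁴)(-0.29) = 1.8 × 10⁻⁴ → stable
The 173–227 m interval has Δρ < 0: lighter water underlies denser water.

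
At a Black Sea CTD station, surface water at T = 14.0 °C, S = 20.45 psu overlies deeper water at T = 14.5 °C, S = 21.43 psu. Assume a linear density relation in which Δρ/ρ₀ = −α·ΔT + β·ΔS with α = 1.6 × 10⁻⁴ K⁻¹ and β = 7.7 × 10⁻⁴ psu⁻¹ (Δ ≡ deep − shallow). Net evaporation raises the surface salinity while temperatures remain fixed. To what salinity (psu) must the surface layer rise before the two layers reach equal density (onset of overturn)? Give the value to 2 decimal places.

Neutral buoyancy requires −α(T_deep − T_surf) + β(S_deep − S_surf′) = 0.
S_surf′ = S_deep − (α/β)·ΔT = 21.43 − (1.6 × 10⁻⁴/7.7 × 10⁻⁴)·(+0.5) = 21.3261 psu.
Increase required: 21.3261 − 20.45 = 0.8761 psu.

21.33 psu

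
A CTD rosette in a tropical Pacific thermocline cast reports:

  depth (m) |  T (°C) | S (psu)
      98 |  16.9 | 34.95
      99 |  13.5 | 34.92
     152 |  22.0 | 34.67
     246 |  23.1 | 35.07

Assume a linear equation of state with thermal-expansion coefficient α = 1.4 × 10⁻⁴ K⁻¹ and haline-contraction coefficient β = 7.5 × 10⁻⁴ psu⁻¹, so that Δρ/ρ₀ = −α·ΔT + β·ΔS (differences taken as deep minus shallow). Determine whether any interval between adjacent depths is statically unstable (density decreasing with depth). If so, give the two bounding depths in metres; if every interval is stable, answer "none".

Evaluate Δρ/ρ₀ = −αΔT + βΔS across each adjacent pair:
  98–99 m: −αΔT+βΔS = −(1.4 × 10⁻⁴)(-3.4)+(7.5 × 10⁻⁴)(-0.03) = 4.5 × 10⁻⁴ → stable
  99–152 m: −αΔT+βΔS = −(1.4 × 10⁻⁴)(+8.5)+(7.5 × 10⁻⁴)(-0.25) = -1.4 × 10⁻³ → UNSTABLE
  152–246 m: −αΔT+βΔS = −(1.4 × 10⁻⁴)(+1.1)+(7.5 × 10⁻⁴)(+0.40) = 1.5 × 10⁻⁴ → stable
The 99–152 m interval has Δρ < 0: lighter water underlies denser water.

99–152 m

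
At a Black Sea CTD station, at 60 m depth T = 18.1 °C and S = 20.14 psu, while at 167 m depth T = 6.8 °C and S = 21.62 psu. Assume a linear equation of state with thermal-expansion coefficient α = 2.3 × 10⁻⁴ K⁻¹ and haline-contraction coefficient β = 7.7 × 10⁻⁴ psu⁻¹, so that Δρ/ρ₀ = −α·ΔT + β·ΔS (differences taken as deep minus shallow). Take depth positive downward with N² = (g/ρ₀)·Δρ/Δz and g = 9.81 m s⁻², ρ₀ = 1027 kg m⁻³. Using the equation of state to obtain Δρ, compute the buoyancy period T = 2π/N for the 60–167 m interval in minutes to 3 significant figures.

5.66 min

ΔT = -11.3 K, ΔS = +1.48 psu (deep − shallow).
Δρ/ρ₀ = −αΔT + βΔS = 2.599 × 10⁻³ + 1.1396 × 10⁻³ = 3.7386 × 10⁻³, so Δρ ≈ 3.840 kg m⁻³.
N² = (g/ρ₀)·Δρ/Δz = g·(Δρ/ρ₀)/Δz = 9.81 × 3.7386 × 10⁻³ / 107 = 3.4276 × 10⁻⁴ s⁻².
N = √(3.4276 × 10⁻⁴) = 0.018514 rad s⁻¹ → T = 2π/N = 339.37 s = 5.6562 min ≈ 5.66 min.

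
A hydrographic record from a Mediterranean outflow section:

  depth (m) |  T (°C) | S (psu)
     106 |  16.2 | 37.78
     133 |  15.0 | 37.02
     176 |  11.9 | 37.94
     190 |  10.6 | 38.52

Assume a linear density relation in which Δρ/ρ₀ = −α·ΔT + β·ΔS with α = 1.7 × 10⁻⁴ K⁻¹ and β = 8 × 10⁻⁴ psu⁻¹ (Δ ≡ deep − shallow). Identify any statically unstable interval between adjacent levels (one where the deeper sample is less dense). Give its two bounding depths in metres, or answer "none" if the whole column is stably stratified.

106–133 m

Evaluate Δρ/ρ₀ = −αΔT + βΔS across each adjacent pair:
  106–133 m: −αΔT+βΔS = −(1.7 × 10⁻⁴)(-1.2)+(8 × 10⁻⁴)(-0.76) = -4.0 × 10⁻⁴ → UNSTABLE
  133–176 m: −αΔT+βΔS = −(1.7 × 10⁻⁴)(-3.1)+(8 × 10⁻⁴)(+0.92) = 1.3 × 10⁻³ → stable
  176–190 m: −αΔT+βΔS = −(1.7 × 10⁻⁴)(-1.3)+(8 × 10⁻⁴)(+0.58) = 6.9 × 10⁻⁴ → stable
The 106–133 m interval has Δρ < 0: lighter water underlies denser water.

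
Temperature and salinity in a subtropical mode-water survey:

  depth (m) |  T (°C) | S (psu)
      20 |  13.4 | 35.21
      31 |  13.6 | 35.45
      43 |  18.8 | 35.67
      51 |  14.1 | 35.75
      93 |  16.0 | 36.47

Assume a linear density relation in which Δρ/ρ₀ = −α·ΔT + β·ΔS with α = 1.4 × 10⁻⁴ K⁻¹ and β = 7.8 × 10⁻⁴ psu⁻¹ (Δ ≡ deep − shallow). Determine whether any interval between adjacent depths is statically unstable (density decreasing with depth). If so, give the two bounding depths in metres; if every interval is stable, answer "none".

Evaluate Δρ/ρ₀ = −αΔT + βΔS across each adjacent pair:
  20–31 m: −αΔT+βΔS = −(1.4 × 10⁻⁴)(+0.2)+(7.8 × 10⁻⁴)(+0.24) = 1.6 × 10⁻⁴ → stable
  31–43 m: −αΔT+βΔS = −(1.4 × 10⁻⁴)(+5.2)+(7.8 × 10⁻⁴)(+0.22) = -5.6 × 10⁻⁴ → UNSTABLE
  43–51 m: −αΔT+βΔS = −(1.4 × 10⁻⁴)(-4.7)+(7.8 × 10⁻⁴)(+0.08) = 7.2 × 10⁻⁴ → stable
  51–93 m: −αΔT+βΔS = −(1.4 × 10⁻⁴)(+1.9)+(7.8 × 10⁻⁴)(+0.72) = 3.0 × 10⁻⁴ → stable
The 31–43 m interval has Δρ < 0: lighter water underlies denser water.

31–43 m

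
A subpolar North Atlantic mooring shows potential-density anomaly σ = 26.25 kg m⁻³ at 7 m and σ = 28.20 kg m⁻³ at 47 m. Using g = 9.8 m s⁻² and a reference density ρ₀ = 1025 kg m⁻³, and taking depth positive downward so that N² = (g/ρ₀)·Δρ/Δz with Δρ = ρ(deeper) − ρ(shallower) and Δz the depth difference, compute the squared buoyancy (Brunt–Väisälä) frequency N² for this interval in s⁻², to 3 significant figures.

Δρ = 1028.20 − 1026.25 = 1.95 kg m⁻³ over Δz = 47 − 7 = 40 m.
N² = (9.8/1025) × (1.95/40) = 4.6610 × 10⁻⁴ s⁻² ≈ 4.66 × 10⁻⁴ s⁻².
A positive N² confirms static stability across the interval.

4.66 × 10⁻⁴ s⁻²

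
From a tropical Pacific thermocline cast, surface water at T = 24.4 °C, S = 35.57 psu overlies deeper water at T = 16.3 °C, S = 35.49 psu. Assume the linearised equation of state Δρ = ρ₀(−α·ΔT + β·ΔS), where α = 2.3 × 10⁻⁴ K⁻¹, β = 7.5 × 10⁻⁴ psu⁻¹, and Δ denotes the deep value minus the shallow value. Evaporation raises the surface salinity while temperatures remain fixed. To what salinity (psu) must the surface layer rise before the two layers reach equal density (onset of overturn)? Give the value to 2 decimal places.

37.97 psu

Neutral buoyancy requires −α(T_deep − T_surf) + β(S_deep − S_surf′) = 0.
S_surf′ = S_deep − (α/β)·ΔT = 35.49 − (2.3 × 10⁻⁴/7.5 × 10⁻⁴)·(-8.1) = 37.9740 psu.
Increase required: 37.9740 − 35.57 = 2.4040 psu.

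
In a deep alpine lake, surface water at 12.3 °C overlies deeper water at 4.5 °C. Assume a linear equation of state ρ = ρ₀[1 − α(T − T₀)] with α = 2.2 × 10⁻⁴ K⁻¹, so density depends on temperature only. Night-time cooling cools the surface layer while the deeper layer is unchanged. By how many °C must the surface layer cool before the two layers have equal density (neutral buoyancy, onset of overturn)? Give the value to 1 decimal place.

With temperature the only control, equal density requires T_surf′ = T_deep.
T_surf′ = 4.5 °C.
Cooling required: 12.3 − 4.5 = 7.8 °C.

7.8 °C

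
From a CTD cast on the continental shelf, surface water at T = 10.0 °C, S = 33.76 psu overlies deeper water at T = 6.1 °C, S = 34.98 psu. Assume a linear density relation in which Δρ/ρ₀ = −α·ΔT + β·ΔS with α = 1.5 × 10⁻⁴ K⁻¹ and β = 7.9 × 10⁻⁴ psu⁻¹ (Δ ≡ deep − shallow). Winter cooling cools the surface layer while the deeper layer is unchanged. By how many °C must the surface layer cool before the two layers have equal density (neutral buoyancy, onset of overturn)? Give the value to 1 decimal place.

Neutral buoyancy requires Δρ = 0, i.e. −α(T_deep − T_surf′) + β(S_deep − S_surf) = 0.
T_surf′ = T_deep − (β/α)·ΔS = 6.1 − (7.9 × 10⁻⁴/1.5 × 10⁻⁴)·(+1.22) = -0.325 °C.
Cooling required: 10.0 − (-0.325) = 10.325 °C.

10.3 °C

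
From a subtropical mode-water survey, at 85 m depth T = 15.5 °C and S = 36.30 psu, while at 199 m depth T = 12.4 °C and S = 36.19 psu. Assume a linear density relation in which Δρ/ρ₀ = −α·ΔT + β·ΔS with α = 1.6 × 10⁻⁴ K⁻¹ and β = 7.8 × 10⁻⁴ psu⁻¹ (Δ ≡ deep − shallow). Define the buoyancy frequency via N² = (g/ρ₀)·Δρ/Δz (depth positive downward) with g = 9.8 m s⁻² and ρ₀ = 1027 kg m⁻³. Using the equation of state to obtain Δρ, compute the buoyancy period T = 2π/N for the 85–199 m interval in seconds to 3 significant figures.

ΔT = -3.1 K, ΔS = -0.11 psu (deep − shallow).
Δρ/ρ₀ = −αΔT + βΔS = 4.96 × 10⁻⁴ − 8.58 × 10⁻⁵ = 4.102 × 10⁻⁴, so Δρ ≈ 0.4213 kg m⁻³.
N² = (g/ρ₀)·Δρ/Δz = g·(Δρ/ρ₀)/Δz = 9.8 × 4.102 × 10⁻⁴ / 114 = 3.5263 × 10⁻⁵ s⁻².
N = √(3.5263 × 10⁻⁵) = 5.9383 × 10⁻³ rad s⁻¹ → T = 2π/N = 1.0581 × 10³ s ≈ 1.06 × 10³ s.

1.06 × 10³ s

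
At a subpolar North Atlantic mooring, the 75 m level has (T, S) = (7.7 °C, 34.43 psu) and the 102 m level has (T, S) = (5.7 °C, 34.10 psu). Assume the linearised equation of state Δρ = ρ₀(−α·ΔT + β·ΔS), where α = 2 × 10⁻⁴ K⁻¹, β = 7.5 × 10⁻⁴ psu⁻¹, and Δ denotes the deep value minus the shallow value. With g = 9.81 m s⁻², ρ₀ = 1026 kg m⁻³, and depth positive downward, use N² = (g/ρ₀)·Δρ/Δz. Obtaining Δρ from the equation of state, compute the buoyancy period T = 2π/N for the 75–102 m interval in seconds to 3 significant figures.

ΔT = -2.0 K, ΔS = -0.33 psu (deep − shallow).
Δρ/ρ₀ = −αΔT + βΔS = 4.00 × 10⁻⁴ − 2.475 × 10⁻⁴ = 1.525 × 10⁻⁴, so Δρ ≈ 0.1565 kg m⁻³.
N² = (g/ρ₀)·Δρ/Δz = g·(Δρ/ρ₀)/Δz = 9.81 × 1.525 × 10⁻⁴ / 27 = 5.5408 × 10⁻⁵ s⁻².
N = √(5.5408 × 10⁻⁵) = 7.4437 × 10⁻³ rad s⁻¹ → T = 2π/N = 844.09 s ≈ 844 s.

844 s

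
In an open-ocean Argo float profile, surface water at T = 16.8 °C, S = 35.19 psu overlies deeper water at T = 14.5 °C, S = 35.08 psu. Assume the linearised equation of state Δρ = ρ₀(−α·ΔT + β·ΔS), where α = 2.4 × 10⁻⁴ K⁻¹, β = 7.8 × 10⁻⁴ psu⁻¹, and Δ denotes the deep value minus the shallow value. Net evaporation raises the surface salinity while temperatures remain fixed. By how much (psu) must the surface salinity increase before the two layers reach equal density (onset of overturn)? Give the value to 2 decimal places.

Neutral buoyancy requires −α(T_deep − T_surf) + β(S_deep − S_surf′) = 0.
S_surf′ = S_deep − (α/β)·ΔT = 35.08 − (2.4 × 10⁻⁴/7.8 × 10⁻⁴)·(-2.3) = 35.7877 psu.
Increase required: 35.7877 − 35.19 = 0.5977 psu.

0.60 psu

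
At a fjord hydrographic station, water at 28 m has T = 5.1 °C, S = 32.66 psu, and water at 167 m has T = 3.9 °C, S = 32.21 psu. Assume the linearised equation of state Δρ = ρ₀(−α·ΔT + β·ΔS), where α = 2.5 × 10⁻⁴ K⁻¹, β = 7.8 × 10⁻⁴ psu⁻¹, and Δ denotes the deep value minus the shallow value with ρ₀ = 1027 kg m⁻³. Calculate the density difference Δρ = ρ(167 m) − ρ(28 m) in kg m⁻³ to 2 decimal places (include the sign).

-0.05 kg m⁻³

ΔT = -1.2 K, ΔS = -0.45 psu (deep − shallow).
Δρ/ρ₀ = −(2.5 × 10⁻⁴)(-1.2) + (7.8 × 10⁻⁴)(-0.45) = -5.10 × 10⁻⁵.
Δρ = 1027 × (-5.10 × 10⁻⁵) = -0.05 kg m⁻³.
Negative Δρ: lighter below, statically unstable.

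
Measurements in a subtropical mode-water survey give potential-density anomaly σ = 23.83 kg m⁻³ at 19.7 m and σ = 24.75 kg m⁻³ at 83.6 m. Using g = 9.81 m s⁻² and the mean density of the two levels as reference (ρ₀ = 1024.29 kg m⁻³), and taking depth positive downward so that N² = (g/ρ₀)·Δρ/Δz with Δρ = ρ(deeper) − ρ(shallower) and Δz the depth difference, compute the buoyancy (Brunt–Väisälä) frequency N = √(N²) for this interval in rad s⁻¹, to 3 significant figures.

Δρ = 1024.75 − 1023.83 = 0.92 kg m⁻³ over Δz = 83.6 − 19.7 = 63.9 m.
N² = (9.81/1024.29) × (0.92/63.9) = 1.3789 × 10⁻⁴ s⁻².
N = √(1.3789 × 10⁻⁴) = 0.011743 rad s⁻¹ ≈ 0.0117 rad s⁻¹.

0.0117 rad s⁻¹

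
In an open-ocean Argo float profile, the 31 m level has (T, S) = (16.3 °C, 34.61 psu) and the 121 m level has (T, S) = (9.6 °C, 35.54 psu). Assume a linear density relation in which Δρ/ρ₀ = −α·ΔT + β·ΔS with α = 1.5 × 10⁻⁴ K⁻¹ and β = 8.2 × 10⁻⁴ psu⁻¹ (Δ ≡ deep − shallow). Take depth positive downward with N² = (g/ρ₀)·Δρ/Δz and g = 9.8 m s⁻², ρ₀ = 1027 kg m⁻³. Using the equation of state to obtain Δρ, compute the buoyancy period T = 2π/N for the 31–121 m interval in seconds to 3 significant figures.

453 s

ΔT = -6.7 K, ΔS = +0.93 psu (deep − shallow).
Δρ/ρ₀ = −αΔT + βΔS = 1.005 × 10⁻³ + 7.626 × 10⁻⁴ = 1.7676 × 10⁻³, so Δρ ≈ 1.815 kg m⁻³.
N² = (g/ρ₀)·Δρ/Δz = g·(Δρ/ρ₀)/Δz = 9.8 × 1.7676 × 10⁻³ / 90 = 1.9247 × 10⁻⁴ s⁻².
N = √(1.9247 × 10⁻⁴) = 0.013873 rad s⁻¹ → T = 2π/N = 452.91 s ≈ 453 s.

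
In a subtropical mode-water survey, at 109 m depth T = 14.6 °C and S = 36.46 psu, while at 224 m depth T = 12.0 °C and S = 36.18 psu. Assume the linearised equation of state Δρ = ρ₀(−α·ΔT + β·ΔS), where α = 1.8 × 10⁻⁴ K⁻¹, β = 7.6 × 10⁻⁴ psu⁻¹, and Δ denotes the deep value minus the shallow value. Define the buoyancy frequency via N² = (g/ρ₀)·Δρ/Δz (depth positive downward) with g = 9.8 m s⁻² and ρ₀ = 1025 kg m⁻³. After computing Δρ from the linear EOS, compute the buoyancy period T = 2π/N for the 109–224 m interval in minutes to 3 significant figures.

ΔT = -2.6 K, ΔS = -0.28 psu (deep − shallow).
Δρ/ρ₀ = −αΔT + βΔS = 4.68 × 10⁻⁴ − 2.128 × 10⁻⁴ = 2.552 × 10⁻⁴, so Δρ ≈ 0.2616 kg m⁻³.
N² = (g/ρ₀)·Δρ/Δz = g·(Δρ/ρ₀)/Δz = 9.8 × 2.552 × 10⁻⁴ / 115 = 2.1747 × 10⁻⁵ s⁻².
N = √(2.1747 × 10⁻⁵) = 4.6634 × 10⁻³ rad s⁻¹ → T = 2π/N = 1.3473 × 10³ s = 22.455 min ≈ 22.5 min.

22.5 min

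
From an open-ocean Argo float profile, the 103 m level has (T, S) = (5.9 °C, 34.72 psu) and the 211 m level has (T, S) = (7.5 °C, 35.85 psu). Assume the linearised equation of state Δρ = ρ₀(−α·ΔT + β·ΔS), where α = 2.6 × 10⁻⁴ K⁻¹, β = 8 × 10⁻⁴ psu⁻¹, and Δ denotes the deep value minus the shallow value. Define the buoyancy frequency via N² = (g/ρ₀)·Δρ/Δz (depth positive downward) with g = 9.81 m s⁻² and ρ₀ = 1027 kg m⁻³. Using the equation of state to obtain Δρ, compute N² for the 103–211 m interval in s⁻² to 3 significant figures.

4.43 × 10⁻⁵ s⁻²

ΔT = +1.6 K, ΔS = +1.13 psu (deep − shallow).
Δρ/ρ₀ = −αΔT + βΔS = -4.16 × 10⁻⁴ + 9.04 × 10⁻⁴ = 4.88 × 10⁻⁴, so Δρ ≈ 0.5012 kg m⁻³.
N² = (g/ρ₀)·Δρ/Δz = g·(Δρ/ρ₀)/Δz = 9.81 × 4.88 × 10⁻⁴ / 108 = 4.4327 × 10⁻⁵ s⁻² ≈ 4.43 × 10⁻⁵ s⁻².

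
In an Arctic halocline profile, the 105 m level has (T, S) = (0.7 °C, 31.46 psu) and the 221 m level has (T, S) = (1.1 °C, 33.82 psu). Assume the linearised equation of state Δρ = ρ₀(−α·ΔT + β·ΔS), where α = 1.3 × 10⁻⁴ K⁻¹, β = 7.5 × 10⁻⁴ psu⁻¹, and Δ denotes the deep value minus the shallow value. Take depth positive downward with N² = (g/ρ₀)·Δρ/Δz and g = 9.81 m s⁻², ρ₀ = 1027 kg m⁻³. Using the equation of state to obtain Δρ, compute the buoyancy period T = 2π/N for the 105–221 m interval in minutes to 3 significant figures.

8.69 min

ΔT = +0.4 K, ΔS = +2.36 psu (deep − shallow).
Δρ/ρ₀ = −αΔT + βΔS = -5.20 × 10⁻⁵ + 1.77 × 10⁻³ = 1.718 × 10⁻³, so Δρ ≈ 1.764 kg m⁻³.
N² = (g/ρ₀)·Δρ/Δz = g·(Δρ/ρ₀)/Δz = 9.81 × 1.718 × 10⁻³ / 116 = 1.4529 × 10⁻⁴ s⁻².
N = √(1.4529 × 10⁻⁴) = 0.012054 rad s⁻¹ → T = 2π/N = 521.25 s = 8.6875 min ≈ 8.69 min.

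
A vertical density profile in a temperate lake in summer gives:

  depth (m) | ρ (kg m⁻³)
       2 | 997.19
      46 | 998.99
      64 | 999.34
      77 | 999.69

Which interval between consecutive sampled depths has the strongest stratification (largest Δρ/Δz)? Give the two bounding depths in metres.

Compute the density gradient over each adjacent pair:
  2–46 m: Δρ/Δz = 1.80/44 = 0.041 kg m⁻⁴
  46–64 m: Δρ/Δz = 0.35/18 = 0.019 kg m⁻⁴
  64–77 m: Δρ/Δz = 0.35/13 = 0.027 kg m⁻⁴
The largest gradient is in the 2–46 m interval — the pycnocline.

2–46 m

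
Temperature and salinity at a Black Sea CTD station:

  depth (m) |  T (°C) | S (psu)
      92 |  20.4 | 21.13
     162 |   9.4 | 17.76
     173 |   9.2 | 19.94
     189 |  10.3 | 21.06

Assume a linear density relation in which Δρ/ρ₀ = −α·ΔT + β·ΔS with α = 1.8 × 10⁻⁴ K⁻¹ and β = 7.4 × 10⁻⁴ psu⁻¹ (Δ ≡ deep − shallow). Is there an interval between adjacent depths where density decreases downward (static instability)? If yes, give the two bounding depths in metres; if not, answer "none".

Evaluate Δρ/ρ₀ = −αΔT + βΔS across each adjacent pair:
  92–162 m: −αΔT+βΔS = −(1.8 × 10⁻⁴)(-11.0)+(7.4 × 10⁻⁴)(-3.37) = -5.1 × 10⁻⁴ → UNSTABLE
  162–173 m: −αΔT+βΔS = −(1.8 × 10⁻⁴)(-0.2)+(7.4 × 10⁻⁴)(+2.18) = 1.6 × 10⁻³ → stable
  173–189 m: −αΔT+βΔS = −(1.8 × 10⁻⁴)(+1.1)+(7.4 × 10⁻⁴)(+1.12) = 6.3 × 10⁻⁴ → stable
The 92–162 m interval has Δρ < 0: lighter water underlies denser water.

92–162 m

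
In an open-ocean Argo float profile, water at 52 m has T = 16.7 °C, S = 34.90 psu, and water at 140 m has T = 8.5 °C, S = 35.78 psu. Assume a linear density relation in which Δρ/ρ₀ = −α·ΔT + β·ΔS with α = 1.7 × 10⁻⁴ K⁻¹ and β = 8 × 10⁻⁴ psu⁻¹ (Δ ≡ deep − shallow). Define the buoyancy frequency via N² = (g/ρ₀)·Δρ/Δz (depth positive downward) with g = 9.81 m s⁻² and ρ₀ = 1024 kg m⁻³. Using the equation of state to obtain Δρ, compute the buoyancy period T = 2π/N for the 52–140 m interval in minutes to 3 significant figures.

6.85 min

ΔT = -8.2 K, ΔS = +0.88 psu (deep − shallow).
Δρ/ρ₀ = −αΔT + βΔS = 1.394 × 10⁻³ + 7.04 × 10⁻⁴ = 2.098 × 10⁻³, so Δρ ≈ 2.148 kg m⁻³.
N² = (g/ρ₀)·Δρ/Δz = g·(Δρ/ρ₀)/Δz = 9.81 × 2.098 × 10⁻³ / 88 = 2.3388 × 10⁻⁴ s⁻².
N = √(2.3388 × 10⁻⁴) = 0.015293 rad s⁻¹ → T = 2π/N = 410.85 s = 6.8475 min ≈ 6.85 min.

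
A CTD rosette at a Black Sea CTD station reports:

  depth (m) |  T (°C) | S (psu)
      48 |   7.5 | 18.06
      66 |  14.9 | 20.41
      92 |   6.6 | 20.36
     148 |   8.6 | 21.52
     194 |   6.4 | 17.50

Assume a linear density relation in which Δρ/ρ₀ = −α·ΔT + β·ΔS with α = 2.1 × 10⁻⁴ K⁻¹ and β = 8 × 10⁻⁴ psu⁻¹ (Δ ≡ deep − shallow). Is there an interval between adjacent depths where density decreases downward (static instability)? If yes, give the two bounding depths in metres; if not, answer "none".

148–194 m

Evaluate Δρ/ρ₀ = −αΔT + βΔS across each adjacent pair:
  48–66 m: −αΔT+βΔS = −(2.1 × 10⁻⁴)(+7.4)+(8 × 10⁻⁴)(+2.35) = 3.3 × 10⁻⁴ → stable
  66–92 m: −αΔT+βΔS = −(2.1 × 10⁻⁴)(-8.3)+(8 × 10⁻⁴)(-0.05) = 1.7 × 10⁻³ → stable
  92–148 m: −αΔT+βΔS = −(2.1 × 10⁻⁴)(+2.0)+(8 × 10⁻⁴)(+1.16) = 5.1 × 10⁻⁴ → stable
  148–194 m: −αΔT+βΔS = −(2.1 × 10⁻⁴)(-2.2)+(8 × 10⁻⁴)(-4.02) = -2.8 × 10⁻³ → UNSTABLE
The 148–194 m interval has Δρ < 0: lighter water underlies denser water.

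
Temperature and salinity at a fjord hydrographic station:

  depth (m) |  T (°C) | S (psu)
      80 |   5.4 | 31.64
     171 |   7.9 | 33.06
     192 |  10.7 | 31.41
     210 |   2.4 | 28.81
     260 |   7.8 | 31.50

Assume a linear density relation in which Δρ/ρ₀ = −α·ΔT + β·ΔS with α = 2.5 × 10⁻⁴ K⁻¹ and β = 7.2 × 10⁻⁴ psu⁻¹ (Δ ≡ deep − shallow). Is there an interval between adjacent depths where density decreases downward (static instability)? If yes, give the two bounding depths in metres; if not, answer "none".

171–192 m

Evaluate Δρ/ρ₀ = −αΔT + βΔS across each adjacent pair:
  80–171 m: −αΔT+βΔS = −(2.5 × 10⁻⁴)(+2.5)+(7.2 × 10⁻⁴)(+1.42) = 4.0 × 10⁻⁴ → stable
  171–192 m: −αΔT+βΔS = −(2.5 × 10⁻⁴)(+2.8)+(7.2 × 10⁻⁴)(-1.65) = -1.9 × 10⁻³ → UNSTABLE
  192–210 m: −αΔT+βΔS = −(2.5 × 10⁻⁴)(-8.3)+(7.2 × 10⁻⁴)(-2.60) = 2.0 × 10⁻⁴ → stable
  210–260 m: −αΔT+βΔS = −(2.5 × 10⁻⁴)(+5.4)+(7.2 × 10⁻⁴)(+2.69) = 5.9 × 10⁻⁴ → stable
The 171–192 m interval has Δρ < 0: lighter water underlies denser water.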